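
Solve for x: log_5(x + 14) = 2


Convert to exponential form: x + 14 = 5^2 = 25
x = 25 - 14 = 11
Check: log_5(11 + 14) = log_5(25) = log_5(25) = 2 ✓

x = 11


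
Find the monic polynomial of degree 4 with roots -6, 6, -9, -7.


A monic polynomial with roots -6, 6, -9, -7 is:
p(x) = (x + 6)(x - 6)(x + 9)(x + 7)
After multiplying by (x + 6): x + 6
After multiplying by (x - 6): x^2 - 36
After multiplying by (x + 9): x^3 + 9x^2 - 36x - 324
After multiplying by (x + 7): x^4 + 16x^3 + 27x^2 - 576x - 2268

x^4 + 16x^3 + 27x^2 - 576x - 2268


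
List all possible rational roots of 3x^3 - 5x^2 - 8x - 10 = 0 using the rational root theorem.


Rational root theorem: possible roots are ±p/q where:
  p divides the constant term (-10): p ∈ {1, 2, 5, 10}
  q divides the leading coefficient (3): q ∈ {1, 3}

All possible rational roots: -10, -5, -10/3, -2, -5/3, -1, -2/3, -1/3, 1/3, 2/3, 1, 5/3, 2, 10/3, 5, 10

-10, -5, -10/3, -2, -5/3, -1, -2/3, -1/3, 1/3, 2/3, 1, 5/3, 2, 10/3, 5, 10


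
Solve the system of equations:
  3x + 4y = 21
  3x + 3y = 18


Using Cramer's rule:
Determinant D = (3)(3) - (3)(4) = 9 - 12 = -3
Dx = (21)(3) - (18)(4) = 63 - 72 = -9
Dy = (3)(18) - (3)(21) = 54 - 63 = -9
x = Dx/D = -9/-3 = 3
y = Dy/D = -9/-3 = 3

x = 3, y = 3


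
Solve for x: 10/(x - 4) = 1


Multiply both sides by (x - 4): 10 = 1(x - 4)
Distribute: 10 = x - 4
x = 10 + 4 = 14
x = 14

x = 14


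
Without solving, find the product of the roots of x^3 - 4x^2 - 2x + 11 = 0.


By Vieta's formulas for x^3 + bx^2 + cx + d = 0:
  r1 + r2 + r3 = -b/a = 4
  r1*r2 + r1*r3 + r2*r3 = c/a = -2
  r1*r2*r3 = -d/a = -11


Product = -11


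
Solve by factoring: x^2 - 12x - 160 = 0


We need two numbers that multiply to -160 and add to -12.
Those numbers are 8 and -20 (since 8 * (-20) = -160 and 8 + (-20) = -12).
So x^2 - 12x - 160 = (x + 8)(x - 20) = 0
Setting each factor to zero: x = -8 or x = 20

x = -8, x = 20


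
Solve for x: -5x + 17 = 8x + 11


Starting with: -5x + 17 = 8x + 11
Move all x terms to left: (-5 - 8)x = 11 - 17
Simplify: -13x = -6
Divide both sides by -13: x = 6/13

x = 6/13


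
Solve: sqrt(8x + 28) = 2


Square both sides: 8x + 28 = 2^2 = 4
8x = 4 - 28 = -24
x = -3
Check: sqrt(8*(-3) + 28) = sqrt(4) = 2 ✓

x = -3


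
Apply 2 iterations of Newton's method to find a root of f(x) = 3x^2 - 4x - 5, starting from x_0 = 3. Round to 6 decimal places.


Newton's method: x_(n+1) = x_n - f(x_n)/f'(x_n)
f(x) = 3x^2 - 4x - 5
f'(x) = 6x - 4

Iteration 1:
  f(3.000000) = 10.000000
  f'(3.000000) = 14.000000
  x_1 = 3.000000 - (10.000000)/(14.000000) = 2.285714

Iteration 2:
  f(2.285714) = 1.530612
  f'(2.285714) = 9.714286
  x_2 = 2.285714 - (1.530612)/(9.714286) = 2.128151

x_2 = 2.128151


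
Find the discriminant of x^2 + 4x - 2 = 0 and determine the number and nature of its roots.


For ax^2 + bx + c = 0, discriminant D = b^2 - 4ac
Here a = 1, b = 4, c = -2
D = (4)^2 - 4(1)(-2) = 16 + 8 = 24

D = 24 > 0 but not a perfect square
The equation has 2 distinct real irrational roots.

Discriminant = 24, 2 distinct real irrational roots


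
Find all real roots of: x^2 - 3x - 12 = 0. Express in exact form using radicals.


Using the quadratic formula: x = (-b ± sqrt(b^2 - 4ac)) / (2a)
Here a = 1, b = -3, c = -12
Discriminant = b^2 - 4ac = (-3)^2 - 4(1)(-12) = 9 + 48 = 57
Since discriminant = 57 > 0, there are two real roots.
x = (3 ± sqrt(57)) / 2
Numerically: x ≈ 5.2749 or x ≈ -2.2749

x = (3 + sqrt(57)) / 2 or x = (3 - sqrt(57)) / 2


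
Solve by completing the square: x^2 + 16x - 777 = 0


Start: x^2 + 16x - 777 = 0
Move constant: x^2 + 16x = 777
Half of 16 is 8, squared is 64
Add 64 to both sides: x^2 + 16x + 64 = 841
(x + 8)^2 = 841
x + 8 = ±29
x = -8 + 29 = 21 or x = -8 - 29 = -37

x = -37, x = 21


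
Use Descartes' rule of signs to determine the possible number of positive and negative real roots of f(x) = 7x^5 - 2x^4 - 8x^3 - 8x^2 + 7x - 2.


Descartes' rule of signs:

For positive roots, count sign changes in f(x) = 7x^5 - 2x^4 - 8x^3 - 8x^2 + 7x - 2:
Signs of coefficients: +, -, -, -, +, -
Number of sign changes: 3
Possible positive real roots: 3, 1

For negative roots, examine f(-x) = -7x^5 - 2x^4 + 8x^3 - 8x^2 - 7x - 2:
Signs of coefficients: -, -, +, -, -, -
Number of sign changes: 2
Possible negative real roots: 2, 0

Positive roots: 3 or 1; Negative roots: 2 or 0


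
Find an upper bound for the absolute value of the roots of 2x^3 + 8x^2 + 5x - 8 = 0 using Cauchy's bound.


Cauchy's bound: all roots r satisfy |r| <= 1 + max(|a_i/a_n|) for i = 0,...,n-1
where a_n is the leading coefficient.

Coefficients: [2, 8, 5, -8]
Leading coefficient a_n = 2
Ratios |a_i/a_n|: 4, 5/2, 4
Maximum ratio: 4
Cauchy's bound: |r| <= 1 + 4 = 5

Upper bound = 5


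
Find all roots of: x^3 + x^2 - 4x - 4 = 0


Let p(x) = x^3 + x^2 - 4x - 4. By the rational root theorem (leading coefficient 1), any rational root is an integer divisor of 4: try ±1, ±2, ... in turn.
Test x = 1: value = -6 ≠ 0.
Test x = -1: value = 0 ✓, so (x + 1) is a factor.
Synthetic division by (x + 1): bring down 1; 1(-1) + 1 = 0; 0(-1) - 4 = -4; (-4)(-1) - 4 = 0 → quotient x^2 - 4, remainder 0.
Solve the quadratic x^2 - 4 = 0: discriminant = 0^2 - 4(1)(-4) = 0 + 16 = 16.
sqrt(16) = 4, so x = (0 ± 4)/2: x = 2 or x = -2.
Collecting all roots found:

x = -2, x = -1, x = 2


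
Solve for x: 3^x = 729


Express both sides with the same base.
729 = 3^6
Since the bases match: x = 6

x = 6


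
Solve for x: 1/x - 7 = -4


Subtract -7 from both sides: 1/x = 3
Multiply both sides by x: 1 = 3 * x
Divide by 3: x = 1/3

x = 1/3


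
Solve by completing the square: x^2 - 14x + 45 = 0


Start: x^2 - 14x + 45 = 0
Move constant: x^2 - 14x = -45
Half of -14 is -7, squared is 49
Add 49 to both sides: x^2 - 14x + 49 = 4
(x - 7)^2 = 4
x - 7 = ±2
x = 7 + 2 = 9 or x = 7 - 2 = 5

x = 5, x = 9


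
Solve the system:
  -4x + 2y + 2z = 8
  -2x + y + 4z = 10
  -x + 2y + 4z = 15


Using Cramer's rule. Expand each determinant along the first row.
D  = (-4)*[1*4 - 4*2] - 2*[(-2)*4 - 4*(-1)] + 2*[(-2)*2 - 1*(-1)]
  = (-4)*(-4) - 2*(-4) + 2*(-3) = 18
Dx = 8*[1*4 - 4*2] - 2*[10*4 - 4*15] + 2*[10*2 - 1*15]
  = 8*(-4) - 2*(-20) + 2*(5) = 18
Dy = (-4)*[10*4 - 4*15] - 8*[(-2)*4 - 4*(-1)] + 2*[(-2)*15 - 10*(-1)]
  = (-4)*(-20) - 8*(-4) + 2*(-20) = 72
Dz = (-4)*[1*15 - 10*2] - 2*[(-2)*15 - 10*(-1)] + 8*[(-2)*2 - 1*(-1)]
  = (-4)*(-5) - 2*(-20) + 8*(-3) = 36
x = Dx/D = 18/18 = 1, y = Dy/D = 72/18 = 4, z = Dz/D = 36/18 = 2
Check eq1: (-4)(1) + (2)(4) + (2)(2) = 8 = 8 ✓
Check eq2: (-2)(1) + (1)(4) + (4)(2) = 10 = 10 ✓
Check eq3: (-1)(1) + (2)(4) + (4)(2) = 15 = 15 ✓

x = 1, y = 4, z = 2


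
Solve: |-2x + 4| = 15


An absolute value equation |expr| = 15 gives two cases:
Case 1: -2x + 4 = 15
  -2x = 11, so x = -11/2
Case 2: -2x + 4 = -15
  -2x = -19, so x = 19/2

x = -11/2, x = 19/2


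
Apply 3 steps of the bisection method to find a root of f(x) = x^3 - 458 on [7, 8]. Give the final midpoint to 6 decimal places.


f(x) = x^3 - 458
f(7) = -115 < 0
f(8) = 54 > 0

Step 1: midpoint = (7.000000 + 8.000000)/2 = 7.500000
  f(7.500000) = -36.125000
  f(mid) < 0, so root is in [7.500000, 8.000000]

Step 2: midpoint = (7.500000 + 8.000000)/2 = 7.750000
  f(7.750000) = 7.484375
  f(mid) > 0, so root is in [7.500000, 7.750000]

Step 3: midpoint = (7.500000 + 7.750000)/2 = 7.625000
  f(7.625000) = -14.677734
  f(mid) < 0, so root is in [7.625000, 7.750000]

midpoint = 7.625000


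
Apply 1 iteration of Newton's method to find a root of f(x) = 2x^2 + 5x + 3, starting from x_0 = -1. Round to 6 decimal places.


Newton's method: x_(n+1) = x_n - f(x_n)/f'(x_n)
f(x) = 2x^2 + 5x + 3
f'(x) = 4x + 5

Iteration 1:
  f(-1.000000) = 0.000000
  f'(-1.000000) = 1.000000
  x_1 = -1.000000 - (0.000000)/(1.000000) = -1.000000

x_1 = -1.000000


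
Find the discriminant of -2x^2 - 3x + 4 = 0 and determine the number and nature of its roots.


For ax^2 + bx + c = 0, discriminant D = b^2 - 4ac
Here a = -2, b = -3, c = 4
D = (-3)^2 - 4(-2)(4) = 9 + 32 = 41

D = 41 > 0 but not a perfect square
The equation has 2 distinct real irrational roots.

Discriminant = 41, 2 distinct real irrational roots


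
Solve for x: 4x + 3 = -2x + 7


Starting with: 4x + 3 = -2x + 7
Move all x terms to left: (4 + 2)x = 7 - 3
Simplify: 6x = 4
Divide both sides by 6: x = 2/3

x = 2/3


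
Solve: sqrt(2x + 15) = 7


Square both sides: 2x + 15 = 7^2 = 49
2x = 49 - 15 = 34
x = 17
Check: sqrt(2*17 + 15) = sqrt(49) = 7 ✓

x = 17


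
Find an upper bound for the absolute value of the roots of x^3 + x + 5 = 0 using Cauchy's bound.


Cauchy's bound: all roots r satisfy |r| <= 1 + max(|a_i/a_n|) for i = 0,...,n-1
where a_n is the leading coefficient.

Coefficients: [1, 0, 1, 5]
Leading coefficient a_n = 1
Ratios |a_i/a_n|: 0, 1, 5
Maximum ratio: 5
Cauchy's bound: |r| <= 1 + 5 = 6

Upper bound = 6


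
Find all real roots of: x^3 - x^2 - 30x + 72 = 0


Let p(x) = x^3 - x^2 - 30x + 72. By the rational root theorem (leading coefficient 1), any rational root is an integer divisor of 72: try ±1, ±2, ... in turn.
Test x = 1: value = 42 ≠ 0.
Test x = -1: value = 100 ≠ 0.
Test x = 2: value = 16 ≠ 0.
Test x = -2: value = 120 ≠ 0.
Test x = 3: value = 0 ✓, so (x - 3) is a factor.
Synthetic division by (x - 3): bring down 1; 1(3) - 1 = 2; 2(3) - 30 = -24; (-24)(3) + 72 = 0 → quotient x^2 + 2x - 24, remainder 0.
Solve the quadratic x^2 + 2x - 24 = 0: discriminant = 2^2 - 4(1)(-24) = 4 + 96 = 100.
sqrt(100) = 10, so x = (-2 ± 10)/2: x = 4 or x = -6.

x = -6, x = 3, x = 4


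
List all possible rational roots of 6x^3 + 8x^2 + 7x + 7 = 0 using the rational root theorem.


Rational root theorem: possible roots are ±p/q where:
  p divides the constant term (7): p ∈ {1, 7}
  q divides the leading coefficient (6): q ∈ {1, 2, 3, 6}

All possible rational roots: -7, -7/2, -7/3, -7/6, -1, -1/2, -1/3, -1/6, 1/6, 1/3, 1/2, 1, 7/6, 7/3, 7/2, 7

-7, -7/2, -7/3, -7/6, -1, -1/2, -1/3, -1/6, 1/6, 1/3, 1/2, 1, 7/6, 7/3, 7/2, 7


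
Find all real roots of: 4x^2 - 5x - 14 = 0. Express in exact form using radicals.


Using the quadratic formula: x = (-b ± sqrt(b^2 - 4ac)) / (2a)
Here a = 4, b = -5, c = -14
Discriminant = b^2 - 4ac = (-5)^2 - 4(4)(-14) = 25 + 224 = 249
Since discriminant = 249 > 0, there are two real roots.
x = (5 ± sqrt(249)) / 8
Numerically: x ≈ 2.5975 or x ≈ -1.3475

x = (5 + sqrt(249)) / 8 or x = (5 - sqrt(249)) / 8


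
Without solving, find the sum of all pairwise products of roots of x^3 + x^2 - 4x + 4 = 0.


By Vieta's formulas for x^3 + bx^2 + cx + d = 0:
  r1 + r2 + r3 = -b/a = -1
  r1*r2 + r1*r3 + r2*r3 = c/a = -4
  r1*r2*r3 = -d/a = -4


Sum of pairwise products = -4


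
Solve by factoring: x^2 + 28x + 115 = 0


We need two numbers that multiply to 115 and add to 28.
Those numbers are 5 and 23 (since 5 * 23 = 115 and 5 + 23 = 28).
So x^2 + 28x + 115 = (x + 5)(x + 23) = 0
Setting each factor to zero: x = -5 or x = -23

x = -23, x = -5


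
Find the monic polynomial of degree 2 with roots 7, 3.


A monic polynomial with roots 7, 3 is:
p(x) = (x - 7)(x - 3)
After multiplying by (x - 7): x - 7
After multiplying by (x - 3): x^2 - 10x + 21

x^2 - 10x + 21


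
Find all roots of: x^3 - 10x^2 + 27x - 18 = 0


Let p(x) = x^3 - 10x^2 + 27x - 18. By the rational root theorem (leading coefficient 1), any rational root is an integer divisor of 18: try ±1, ±2, ... in turn.
Test x = 1: value = 0 ✓, so (x - 1) is a factor.
Synthetic division by (x - 1): bring down 1; 1(1) - 10 = -9; (-9)(1) + 27 = 18; 18(1) - 18 = 0 → quotient x^2 - 9x + 18, remainder 0.
Solve the quadratic x^2 - 9x + 18 = 0: discriminant = (-9)^2 - 4(1)(18) = 81 - 72 = 9.
sqrt(9) = 3, so x = (9 ± 3)/2: x = 6 or x = 3.
Collecting all roots found:

x = 1, x = 3, x = 6


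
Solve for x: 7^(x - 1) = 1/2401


Express both sides with the same base.
1/2401 = 7^(-4)
Since the bases match, equate exponents: x - 1 = -4
So x = -4 - (-1) = -3

x = -3


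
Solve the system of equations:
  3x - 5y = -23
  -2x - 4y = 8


Using Cramer's rule:
Determinant D = (3)(-4) - (-2)(-5) = -12 - 10 = -22
Dx = (-23)(-4) - (8)(-5) = 92 + 40 = 132
Dy = (3)(8) - (-2)(-23) = 24 - 46 = -22
x = Dx/D = 132/-22 = -6
y = Dy/D = -22/-22 = 1

x = -6, y = 1


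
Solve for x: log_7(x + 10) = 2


Convert to exponential form: x + 10 = 7^2 = 49
x = 49 - 10 = 39
Check: log_7(39 + 10) = log_7(49) = log_7(49) = 2 ✓

x = 39


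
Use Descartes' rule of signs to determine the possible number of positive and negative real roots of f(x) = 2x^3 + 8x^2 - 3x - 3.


Descartes' rule of signs:

For positive roots, count sign changes in f(x) = 2x^3 + 8x^2 - 3x - 3:
Signs of coefficients: +, +, -, -
Number of sign changes: 1
Possible positive real roots: 1

For negative roots, examine f(-x) = -2x^3 + 8x^2 + 3x - 3:
Signs of coefficients: -, +, +, -
Number of sign changes: 2
Possible negative real roots: 2, 0

Positive roots: 1; Negative roots: 2 or 0


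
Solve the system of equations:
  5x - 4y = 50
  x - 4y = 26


Using Cramer's rule:
Determinant D = (5)(-4) - (1)(-4) = -20 + 4 = -16
Dx = (50)(-4) - (26)(-4) = -200 + 104 = -96
Dy = (5)(26) - (1)(50) = 130 - 50 = 80
x = Dx/D = -96/-16 = 6
y = Dy/D = 80/-16 = -5

x = 6, y = -5


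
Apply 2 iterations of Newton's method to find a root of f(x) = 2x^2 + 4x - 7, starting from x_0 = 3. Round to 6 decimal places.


Newton's method: x_(n+1) = x_n - f(x_n)/f'(x_n)
f(x) = 2x^2 + 4x - 7
f'(x) = 4x + 4

Iteration 1:
  f(3.000000) = 23.000000
  f'(3.000000) = 16.000000
  x_1 = 3.000000 - (23.000000)/(16.000000) = 1.562500

Iteration 2:
  f(1.562500) = 4.132812
  f'(1.562500) = 10.250000
  x_2 = 1.562500 - (4.132812)/(10.250000) = 1.159299

x_2 = 1.159299


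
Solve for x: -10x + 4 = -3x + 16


Starting with: -10x + 4 = -3x + 16
Move all x terms to left: (-10 + 3)x = 16 - 4
Simplify: -7x = 12
Divide both sides by -7: x = -12/7

x = -12/7


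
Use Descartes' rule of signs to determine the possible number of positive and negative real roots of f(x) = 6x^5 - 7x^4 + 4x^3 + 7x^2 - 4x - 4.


Descartes' rule of signs:

For positive roots, count sign changes in f(x) = 6x^5 - 7x^4 + 4x^3 + 7x^2 - 4x - 4:
Signs of coefficients: +, -, +, +, -, -
Number of sign changes: 3
Possible positive real roots: 3, 1

For negative roots, examine f(-x) = -6x^5 - 7x^4 - 4x^3 + 7x^2 + 4x - 4:
Signs of coefficients: -, -, -, +, +, -
Number of sign changes: 2
Possible negative real roots: 2, 0

Positive roots: 3 or 1; Negative roots: 2 or 0


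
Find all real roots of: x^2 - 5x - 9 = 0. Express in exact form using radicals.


Using the quadratic formula: x = (-b ± sqrt(b^2 - 4ac)) / (2a)
Here a = 1, b = -5, c = -9
Discriminant = b^2 - 4ac = (-5)^2 - 4(1)(-9) = 25 + 36 = 61
Since discriminant = 61 > 0, there are two real roots.
x = (5 ± sqrt(61)) / 2
Numerically: x ≈ 6.4051 or x ≈ -1.4051

x = (5 + sqrt(61)) / 2 or x = (5 - sqrt(61)) / 2


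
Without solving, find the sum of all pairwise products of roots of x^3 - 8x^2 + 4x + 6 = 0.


By Vieta's formulas for x^3 + bx^2 + cx + d = 0:
  r1 + r2 + r3 = -b/a = 8
  r1*r2 + r1*r3 + r2*r3 = c/a = 4
  r1*r2*r3 = -d/a = -6


Sum of pairwise products = 4


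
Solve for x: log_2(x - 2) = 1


Convert to exponential form: x - 2 = 2^1 = 2
x = 2 + 2 = 4
Check: log_2(4 - 2) = log_2(2) = log_2(2) = 1 ✓

x = 4


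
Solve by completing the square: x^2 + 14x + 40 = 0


Start: x^2 + 14x + 40 = 0
Move constant: x^2 + 14x = -40
Half of 14 is 7, squared is 49
Add 49 to both sides: x^2 + 14x + 49 = 9
(x + 7)^2 = 9
x + 7 = ±3
x = -7 + 3 = -4 or x = -7 - 3 = -10

x = -10, x = -4


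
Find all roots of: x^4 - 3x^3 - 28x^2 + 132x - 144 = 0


Let p(x) = x^4 - 3x^3 - 28x^2 + 132x - 144. By the rational root theorem (leading coefficient 1), any rational root is an integer divisor of 144: try ±1, ±2, ... in turn.
Test x = 1: value = -42 ≠ 0.
Test x = -1: value = -300 ≠ 0.
Test x = 2: value = 0 ✓, so (x - 2) is a factor.
Synthetic division by (x - 2): bring down 1; 1(2) - 3 = -1; (-1)(2) - 28 = -30; (-30)(2) + 132 = 72; 72(2) - 144 = 0 → quotient x^3 - x^2 - 30x + 72, remainder 0.
Continue with the quotient x^3 - x^2 - 30x + 72 (candidates must divide 72; re-test x = 2 first in case it repeats).
Test x = 2: value = 16 ≠ 0.
Test x = -2: value = 120 ≠ 0.
Test x = 3: value = 0 ✓, so (x - 3) is a factor.
Synthetic division by (x - 3): bring down 1; 1(3) - 1 = 2; 2(3) - 30 = -24; (-24)(3) + 72 = 0 → quotient x^2 + 2x - 24, remainder 0.
Solve the quadratic x^2 + 2x - 24 = 0: discriminant = 2^2 - 4(1)(-24) = 4 + 96 = 100.
sqrt(100) = 10, so x = (-2 ± 10)/2: x = 4 or x = -6.
Collecting all roots found:

x = -6, x = 2, x = 3, x = 4


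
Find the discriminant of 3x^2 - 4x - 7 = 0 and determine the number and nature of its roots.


For ax^2 + bx + c = 0, discriminant D = b^2 - 4ac
Here a = 3, b = -4, c = -7
D = (-4)^2 - 4(3)(-7) = 16 + 84 = 100

D = 100 > 0 and is a perfect square (sqrt = 10)
The equation has 2 distinct real rational roots.

Discriminant = 100, 2 distinct real rational roots


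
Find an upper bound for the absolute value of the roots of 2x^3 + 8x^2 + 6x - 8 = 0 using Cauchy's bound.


Cauchy's bound: all roots r satisfy |r| <= 1 + max(|a_i/a_n|) for i = 0,...,n-1
where a_n is the leading coefficient.

Coefficients: [2, 8, 6, -8]
Leading coefficient a_n = 2
Ratios |a_i/a_n|: 4, 3, 4
Maximum ratio: 4
Cauchy's bound: |r| <= 1 + 4 = 5

Upper bound = 5


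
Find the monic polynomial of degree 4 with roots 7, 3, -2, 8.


A monic polynomial with roots 7, 3, -2, 8 is:
p(x) = (x - 7)(x - 3)(x + 2)(x - 8)
After multiplying by (x - 7): x - 7
After multiplying by (x - 3): x^2 - 10x + 21
After multiplying by (x + 2): x^3 - 8x^2 + x + 42
After multiplying by (x - 8): x^4 - 16x^3 + 65x^2 + 34x - 336

x^4 - 16x^3 + 65x^2 + 34x - 336


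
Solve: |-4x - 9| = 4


An absolute value equation |expr| = 4 gives two cases:
Case 1: -4x - 9 = 4
  -4x = 13, so x = -13/4
Case 2: -4x - 9 = -4
  -4x = 5, so x = -5/4

x = -13/4, x = -5/4


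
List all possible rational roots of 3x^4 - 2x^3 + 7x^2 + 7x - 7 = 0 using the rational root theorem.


Rational root theorem: possible roots are ±p/q where:
  p divides the constant term (-7): p ∈ {1, 7}
  q divides the leading coefficient (3): q ∈ {1, 3}

All possible rational roots: -7, -7/3, -1, -1/3, 1/3, 1, 7/3, 7

-7, -7/3, -1, -1/3, 1/3, 1, 7/3, 7


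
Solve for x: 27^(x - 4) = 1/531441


Express both sides with the same base.
1/531441 = 27^(-4)
Since the bases match, equate exponents: x - 4 = -4
So x = -4 - (-4) = 0

x = 0


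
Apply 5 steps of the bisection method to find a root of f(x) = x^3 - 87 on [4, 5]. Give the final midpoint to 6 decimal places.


f(x) = x^3 - 87
f(4) = -23 < 0
f(5) = 38 > 0

Step 1: midpoint = (4.000000 + 5.000000)/2 = 4.500000
  f(4.500000) = 4.125000
  f(mid) > 0, so root is in [4.000000, 4.500000]

Step 2: midpoint = (4.000000 + 4.500000)/2 = 4.250000
  f(4.250000) = -10.234375
  f(mid) < 0, so root is in [4.250000, 4.500000]

Step 3: midpoint = (4.250000 + 4.500000)/2 = 4.375000
  f(4.375000) = -3.259766
  f(mid) < 0, so root is in [4.375000, 4.500000]

Step 4: midpoint = (4.375000 + 4.500000)/2 = 4.437500
  f(4.437500) = 0.380615
  f(mid) > 0, so root is in [4.375000, 4.437500]

Step 5: midpoint = (4.375000 + 4.437500)/2 = 4.406250
  f(4.406250) = -1.452484
  f(mid) < 0, so root is in [4.406250, 4.437500]

midpoint = 4.406250


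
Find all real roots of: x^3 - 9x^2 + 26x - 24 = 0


Let p(x) = x^3 - 9x^2 + 26x - 24. By the rational root theorem (leading coefficient 1), any rational root is an integer divisor of 24: try ±1, ±2, ... in turn.
Test x = 1: value = -6 ≠ 0.
Test x = -1: value = -60 ≠ 0.
Test x = 2: value = 0 ✓, so (x - 2) is a factor.
Synthetic division by (x - 2): bring down 1; 1(2) - 9 = -7; (-7)(2) + 26 = 12; 12(2) - 24 = 0 → quotient x^2 - 7x + 12, remainder 0.
Solve the quadratic x^2 - 7x + 12 = 0: discriminant = (-7)^2 - 4(1)(12) = 49 - 48 = 1.
sqrt(1) = 1, so x = (7 ± 1)/2: x = 4 or x = 3.

x = 2, x = 3, x = 4


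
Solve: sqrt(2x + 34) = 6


Square both sides: 2x + 34 = 6^2 = 36
2x = 36 - 34 = 2
x = 1
Check: sqrt(2*1 + 34) = sqrt(36) = 6 ✓

x = 1


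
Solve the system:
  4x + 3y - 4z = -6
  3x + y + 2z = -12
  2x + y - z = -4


Using Cramer's rule. Expand each determinant along the first row.
D  = 4*[1*(-1) - 2*1] - 3*[3*(-1) - 2*2] + (-4)*[3*1 - 1*2]
  = 4*(-3) - 3*(-7) + (-4)*(1) = 5
Dx = (-6)*[1*(-1) - 2*1] - 3*[(-12)*(-1) - 2*(-4)] + (-4)*[(-12)*1 - 1*(-4)]
  = (-6)*(-3) - 3*(20) + (-4)*(-8) = -10
Dy = 4*[(-12)*(-1) - 2*(-4)] - (-6)*[3*(-1) - 2*2] + (-4)*[3*(-4) - (-12)*2]
  = 4*(20) - (-6)*(-7) + (-4)*(12) = -10
Dz = 4*[1*(-4) - (-12)*1] - 3*[3*(-4) - (-12)*2] + (-6)*[3*1 - 1*2]
  = 4*(8) - 3*(12) + (-6)*(1) = -10
x = Dx/D = -10/5 = -2, y = Dy/D = -10/5 = -2, z = Dz/D = -10/5 = -2
Check eq1: (4)(-2) + (3)(-2) + (-4)(-2) = -6 = -6 ✓
Check eq2: (3)(-2) + (1)(-2) + (2)(-2) = -12 = -12 ✓
Check eq3: (2)(-2) + (1)(-2) + (-1)(-2) = -4 = -4 ✓

x = -2, y = -2, z = -2


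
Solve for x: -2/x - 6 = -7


Subtract -6 from both sides: -2/x = -1
Multiply both sides by x: -2 = -1 * x
Divide by -1: x = 2

x = 2


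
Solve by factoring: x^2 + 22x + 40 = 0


We need two numbers that multiply to 40 and add to 22.
Those numbers are 2 and 20 (since 2 * 20 = 40 and 2 + 20 = 22).
So x^2 + 22x + 40 = (x + 2)(x + 20) = 0
Setting each factor to zero: x = -2 or x = -20

x = -20, x = -2


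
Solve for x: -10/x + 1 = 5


Subtract 1 from both sides: -10/x = 4
Multiply both sides by x: -10 = 4 * x
Divide by 4: x = -5/2

x = -5/2


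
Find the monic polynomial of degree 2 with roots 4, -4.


A monic polynomial with roots 4, -4 is:
p(x) = (x - 4)(x + 4)
After multiplying by (x - 4): x - 4
After multiplying by (x + 4): x^2 - 16

x^2 - 16


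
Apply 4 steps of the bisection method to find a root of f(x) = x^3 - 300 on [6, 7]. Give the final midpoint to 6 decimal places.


f(x) = x^3 - 300
f(6) = -84 < 0
f(7) = 43 > 0

Step 1: midpoint = (6.000000 + 7.000000)/2 = 6.500000
  f(6.500000) = -25.375000
  f(mid) < 0, so root is in [6.500000, 7.000000]

Step 2: midpoint = (6.500000 + 7.000000)/2 = 6.750000
  f(6.750000) = 7.546875
  f(mid) > 0, so root is in [6.500000, 6.750000]

Step 3: midpoint = (6.500000 + 6.750000)/2 = 6.625000
  f(6.625000) = -9.224609
  f(mid) < 0, so root is in [6.625000, 6.750000]

Step 4: midpoint = (6.625000 + 6.750000)/2 = 6.687500
  f(6.687500) = -0.917236
  f(mid) < 0, so root is in [6.687500, 6.750000]

midpoint = 6.687500


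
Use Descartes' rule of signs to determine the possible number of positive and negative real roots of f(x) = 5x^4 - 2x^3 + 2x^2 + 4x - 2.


Descartes' rule of signs:

For positive roots, count sign changes in f(x) = 5x^4 - 2x^3 + 2x^2 + 4x - 2:
Signs of coefficients: +, -, +, +, -
Number of sign changes: 3
Possible positive real roots: 3, 1

For negative roots, examine f(-x) = 5x^4 + 2x^3 + 2x^2 - 4x - 2:
Signs of coefficients: +, +, +, -, -
Number of sign changes: 1
Possible negative real roots: 1

Positive roots: 3 or 1; Negative roots: 1


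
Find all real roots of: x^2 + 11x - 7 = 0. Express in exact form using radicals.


Using the quadratic formula: x = (-b ± sqrt(b^2 - 4ac)) / (2a)
Here a = 1, b = 11, c = -7
Discriminant = b^2 - 4ac = 11^2 - 4(1)(-7) = 121 + 28 = 149
Since discriminant = 149 > 0, there are two real roots.
x = (-11 ± sqrt(149)) / 2
Numerically: x ≈ 0.6033 or x ≈ -11.6033

x = (-11 + sqrt(149)) / 2 or x = (-11 - sqrt(149)) / 2


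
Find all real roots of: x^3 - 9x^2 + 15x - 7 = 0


Let p(x) = x^3 - 9x^2 + 15x - 7. By the rational root theorem (leading coefficient 1), any rational root is an integer divisor of 7: try ±1, ±2, ... in turn.
Test x = 1: value = 0 ✓, so (x - 1) is a factor.
Synthetic division by (x - 1): bring down 1; 1(1) - 9 = -8; (-8)(1) + 15 = 7; 7(1) - 7 = 0 → quotient x^2 - 8x + 7, remainder 0.
Solve the quadratic x^2 - 8x + 7 = 0: discriminant = (-8)^2 - 4(1)(7) = 64 - 28 = 36.
sqrt(36) = 6, so x = (8 ± 6)/2: x = 7 or x = 1.

x = 1 (multiplicity 2), x = 7


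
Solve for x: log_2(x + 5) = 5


Convert to exponential form: x + 5 = 2^5 = 32
x = 32 - 5 = 27
Check: log_2(27 + 5) = log_2(32) = log_2(32) = 5 ✓

x = 27


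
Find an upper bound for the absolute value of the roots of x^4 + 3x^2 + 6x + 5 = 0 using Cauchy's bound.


Cauchy's bound: all roots r satisfy |r| <= 1 + max(|a_i/a_n|) for i = 0,...,n-1
where a_n is the leading coefficient.

Coefficients: [1, 0, 3, 6, 5]
Leading coefficient a_n = 1
Ratios |a_i/a_n|: 0, 3, 6, 5
Maximum ratio: 6
Cauchy's bound: |r| <= 1 + 6 = 7

Upper bound = 7


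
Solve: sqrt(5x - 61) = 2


Square both sides: 5x - 61 = 2^2 = 4
5x = 4 + 61 = 65
x = 13
Check: sqrt(5*13 - 61) = sqrt(4) = 2 ✓

x = 13


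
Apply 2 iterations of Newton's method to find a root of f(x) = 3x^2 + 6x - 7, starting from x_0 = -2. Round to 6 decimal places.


Newton's method: x_(n+1) = x_n - f(x_n)/f'(x_n)
f(x) = 3x^2 + 6x - 7
f'(x) = 6x + 6

Iteration 1:
  f(-2.000000) = -7.000000
  f'(-2.000000) = -6.000000
  x_1 = -2.000000 - (-7.000000)/(-6.000000) = -3.166667

Iteration 2:
  f(-3.166667) = 4.083333
  f'(-3.166667) = -13.000000
  x_2 = -3.166667 - (4.083333)/(-13.000000) = -2.852564

x_2 = -2.852564


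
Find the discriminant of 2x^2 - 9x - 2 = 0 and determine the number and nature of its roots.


For ax^2 + bx + c = 0, discriminant D = b^2 - 4ac
Here a = 2, b = -9, c = -2
D = (-9)^2 - 4(2)(-2) = 81 + 16 = 97

D = 97 > 0 but not a perfect square
The equation has 2 distinct real irrational roots.

Discriminant = 97, 2 distinct real irrational roots


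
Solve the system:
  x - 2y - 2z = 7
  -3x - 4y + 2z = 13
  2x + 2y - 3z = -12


Using Cramer's rule. Expand each determinant along the first row.
D  = 1*[(-4)*(-3) - 2*2] - (-2)*[(-3)*(-3) - 2*2] + (-2)*[(-3)*2 - (-4)*2]
  = 1*(8) - (-2)*(5) + (-2)*(2) = 14
Dx = 7*[(-4)*(-3) - 2*2] - (-2)*[13*(-3) - 2*(-12)] + (-2)*[13*2 - (-4)*(-12)]
  = 7*(8) - (-2)*(-15) + (-2)*(-22) = 70
Dy = 1*[13*(-3) - 2*(-12)] - 7*[(-3)*(-3) - 2*2] + (-2)*[(-3)*(-12) - 13*2]
  = 1*(-15) - 7*(5) + (-2)*(10) = -70
Dz = 1*[(-4)*(-12) - 13*2] - (-2)*[(-3)*(-12) - 13*2] + 7*[(-3)*2 - (-4)*2]
  = 1*(22) - (-2)*(10) + 7*(2) = 56
x = Dx/D = 70/14 = 5, y = Dy/D = -70/14 = -5, z = Dz/D = 56/14 = 4
Check eq1: (1)(5) + (-2)(-5) + (-2)(4) = 7 = 7 ✓
Check eq2: (-3)(5) + (-4)(-5) + (2)(4) = 13 = 13 ✓
Check eq3: (2)(5) + (2)(-5) + (-3)(4) = -12 = -12 ✓

x = 5, y = -5, z = 4


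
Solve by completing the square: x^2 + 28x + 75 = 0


Start: x^2 + 28x + 75 = 0
Move constant: x^2 + 28x = -75
Half of 28 is 14, squared is 196
Add 196 to both sides: x^2 + 28x + 196 = 121
(x + 14)^2 = 121
x + 14 = ±11
x = -14 + 11 = -3 or x = -14 - 11 = -25

x = -25, x = -3


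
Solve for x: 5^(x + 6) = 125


Express both sides with the same base.
125 = 5^3
Since the bases match, equate exponents: x + 6 = 3
So x = 3 - (6) = -3

x = -3


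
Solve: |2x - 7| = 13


An absolute value equation |expr| = 13 gives two cases:
Case 1: 2x - 7 = 13
  2x = 20, so x = 10
Case 2: 2x - 7 = -13
  2x = -6, so x = -3

x = -3, x = 10


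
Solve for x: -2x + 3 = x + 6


Starting with: -2x + 3 = x + 6
Move all x terms to left: (-2 - 1)x = 6 - 3
Simplify: -3x = 3
Divide both sides by -3: x = -1

x = -1


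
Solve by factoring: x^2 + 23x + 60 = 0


We need two numbers that multiply to 60 and add to 23.
Those numbers are 20 and 3 (since 20 * 3 = 60 and 20 + 3 = 23).
So x^2 + 23x + 60 = (x + 20)(x + 3) = 0
Setting each factor to zero: x = -20 or x = -3

x = -20, x = -3


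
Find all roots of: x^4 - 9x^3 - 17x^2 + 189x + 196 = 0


Let p(x) = x^4 - 9x^3 - 17x^2 + 189x + 196. By the rational root theorem (leading coefficient 1), any rational root is an integer divisor of 196: try ±1, ±2, ... in turn.
Test x = 1: value = 360 ≠ 0.
Test x = -1: value = 0 ✓, so (x + 1) is a factor.
Synthetic division by (x + 1): bring down 1; 1(-1) - 9 = -10; (-10)(-1) - 17 = -7; (-7)(-1) + 189 = 196; 196(-1) + 196 = 0 → quotient x^3 - 10x^2 - 7x + 196, remainder 0.
Continue with the quotient x^3 - 10x^2 - 7x + 196 (candidates must divide 196; re-test x = -1 first in case it repeats).
Test x = -1: value = 192 ≠ 0.
Test x = 2: value = 150 ≠ 0.
Test x = -2: value = 162 ≠ 0.
Test x = 4: value = 72 ≠ 0.
Test x = -4: value = 0 ✓, so (x + 4) is a factor.
Synthetic division by (x + 4): bring down 1; 1(-4) - 10 = -14; (-14)(-4) - 7 = 49; 49(-4) + 196 = 0 → quotient x^2 - 14x + 49, remainder 0.
Solve the quadratic x^2 - 14x + 49 = 0: discriminant = (-14)^2 - 4(1)(49) = 196 - 196 = 0.
Discriminant = 0, so a double root: x = 14/2 = 7.
Collecting all roots found:

x = -4, x = -1, x = 7 (multiplicity 2)


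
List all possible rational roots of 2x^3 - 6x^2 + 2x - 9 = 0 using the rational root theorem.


Rational root theorem: possible roots are ±p/q where:
  p divides the constant term (-9): p ∈ {1, 3, 9}
  q divides the leading coefficient (2): q ∈ {1, 2}

All possible rational roots: -9, -9/2, -3, -3/2, -1, -1/2, 1/2, 1, 3/2, 3, 9/2, 9

-9, -9/2, -3, -3/2, -1, -1/2, 1/2, 1, 3/2, 3, 9/2, 9


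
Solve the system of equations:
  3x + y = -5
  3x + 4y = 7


Using Cramer's rule:
Determinant D = (3)(4) - (3)(1) = 12 - 3 = 9
Dx = (-5)(4) - (7)(1) = -20 - 7 = -27
Dy = (3)(7) - (3)(-5) = 21 + 15 = 36
x = Dx/D = -27/9 = -3
y = Dy/D = 36/9 = 4

x = -3, y = 4


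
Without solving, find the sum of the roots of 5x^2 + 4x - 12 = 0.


By Vieta's formulas for ax^2 + bx + c = 0:
  Sum of roots = -b/a
  Product of roots = c/a

Here a = 5, b = 4, c = -12
Sum = -(4)/5 = -4/5
Product = -12/5 = -12/5

Sum = -4/5


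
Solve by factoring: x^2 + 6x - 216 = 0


We need two numbers that multiply to -216 and add to 6.
Those numbers are 18 and -12 (since 18 * (-12) = -216 and 18 + (-12) = 6).
So x^2 + 6x - 216 = (x + 18)(x - 12) = 0
Setting each factor to zero: x = -18 or x = 12

x = -18, x = 12


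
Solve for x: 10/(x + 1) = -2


Multiply both sides by (x + 1): 10 = -2(x + 1)
Distribute: 10 = -2x - 2
-2x = 10 + 2 = 12
x = -6

x = -6


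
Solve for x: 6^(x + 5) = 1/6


Express both sides with the same base.
1/6 = 6^(-1)
Since the bases match, equate exponents: x + 5 = -1
So x = -1 - (5) = -6

x = -6


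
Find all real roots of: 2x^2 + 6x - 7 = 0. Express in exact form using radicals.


Using the quadratic formula: x = (-b ± sqrt(b^2 - 4ac)) / (2a)
Here a = 2, b = 6, c = -7
Discriminant = b^2 - 4ac = 6^2 - 4(2)(-7) = 36 + 56 = 92
Since discriminant = 92 > 0, there are two real roots.
x = (-6 ± 2*sqrt(23)) / 4
Simplifying: x = (-3 ± sqrt(23)) / 2
Numerically: x ≈ 0.8979 or x ≈ -3.8979

x = (-3 + sqrt(23)) / 2 or x = (-3 - sqrt(23)) / 2


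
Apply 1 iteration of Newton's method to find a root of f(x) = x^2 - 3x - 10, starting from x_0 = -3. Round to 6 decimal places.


Newton's method: x_(n+1) = x_n - f(x_n)/f'(x_n)
f(x) = x^2 - 3x - 10
f'(x) = 2x - 3

Iteration 1:
  f(-3.000000) = 8.000000
  f'(-3.000000) = -9.000000
  x_1 = -3.000000 - (8.000000)/(-9.000000) = -2.111111

x_1 = -2.111111


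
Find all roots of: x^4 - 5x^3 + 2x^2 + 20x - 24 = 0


Let p(x) = x^4 - 5x^3 + 2x^2 + 20x - 24. By the rational root theorem (leading coefficient 1), any rational root is an integer divisor of 24: try ±1, ±2, ... in turn.
Test x = 1: value = -6 ≠ 0.
Test x = -1: value = -36 ≠ 0.
Test x = 2: value = 0 ✓, so (x - 2) is a factor.
Synthetic division by (x - 2): bring down 1; 1(2) - 5 = -3; (-3)(2) + 2 = -4; (-4)(2) + 20 = 12; 12(2) - 24 = 0 → quotient x^3 - 3x^2 - 4x + 12, remainder 0.
Continue with the quotient x^3 - 3x^2 - 4x + 12 (candidates must divide 12; re-test x = 2 first in case it repeats).
Test x = 2: value = 0 ✓, so (x - 2) is a factor.
Synthetic division by (x - 2): bring down 1; 1(2) - 3 = -1; (-1)(2) - 4 = -6; (-6)(2) + 12 = 0 → quotient x^2 - x - 6, remainder 0.
Solve the quadratic x^2 - x - 6 = 0: discriminant = (-1)^2 - 4(1)(-6) = 1 + 24 = 25.
sqrt(25) = 5, so x = (1 ± 5)/2: x = 3 or x = -2.
Collecting all roots found:

x = -2, x = 2 (multiplicity 2), x = 3


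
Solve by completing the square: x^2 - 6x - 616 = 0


Start: x^2 - 6x - 616 = 0
Move constant: x^2 - 6x = 616
Half of -6 is -3, squared is 9
Add 9 to both sides: x^2 - 6x + 9 = 625
(x - 3)^2 = 625
x - 3 = ±25
x = 3 + 25 = 28 or x = 3 - 25 = -22

x = -22, x = 28


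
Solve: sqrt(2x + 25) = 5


Square both sides: 2x + 25 = 5^2 = 25
2x = 25 - 25 = 0
x = 0
Check: sqrt(2*0 + 25) = sqrt(25) = 5 ✓

x = 0


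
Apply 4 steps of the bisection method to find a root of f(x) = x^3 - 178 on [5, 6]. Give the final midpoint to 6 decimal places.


f(x) = x^3 - 178
f(5) = -53 < 0
f(6) = 38 > 0

Step 1: midpoint = (5.000000 + 6.000000)/2 = 5.500000
  f(5.500000) = -11.625000
  f(mid) < 0, so root is in [5.500000, 6.000000]

Step 2: midpoint = (5.500000 + 6.000000)/2 = 5.750000
  f(5.750000) = 12.109375
  f(mid) > 0, so root is in [5.500000, 5.750000]

Step 3: midpoint = (5.500000 + 5.750000)/2 = 5.625000
  f(5.625000) = -0.021484
  f(mid) < 0, so root is in [5.625000, 5.750000]

Step 4: midpoint = (5.625000 + 5.750000)/2 = 5.687500
  f(5.687500) = 5.977295
  f(mid) > 0, so root is in [5.625000, 5.687500]

midpoint = 5.687500


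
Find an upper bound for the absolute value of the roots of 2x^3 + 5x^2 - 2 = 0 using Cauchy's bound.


Cauchy's bound: all roots r satisfy |r| <= 1 + max(|a_i/a_n|) for i = 0,...,n-1
where a_n is the leading coefficient.

Coefficients: [2, 5, 0, -2]
Leading coefficient a_n = 2
Ratios |a_i/a_n|: 5/2, 0, 1
Maximum ratio: 5/2
Cauchy's bound: |r| <= 1 + 5/2 = 7/2

Upper bound = 7/2


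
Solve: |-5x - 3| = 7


An absolute value equation |expr| = 7 gives two cases:
Case 1: -5x - 3 = 7
  -5x = 10, so x = -2
Case 2: -5x - 3 = -7
  -5x = -4, so x = 4/5

x = -2, x = 4/5


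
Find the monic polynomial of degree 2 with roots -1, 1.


A monic polynomial with roots -1, 1 is:
p(x) = (x + 1)(x - 1)
After multiplying by (x + 1): x + 1
After multiplying by (x - 1): x^2 - 1

x^2 - 1


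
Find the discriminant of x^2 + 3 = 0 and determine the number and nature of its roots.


For ax^2 + bx + c = 0, discriminant D = b^2 - 4ac
Here a = 1, b = 0, c = 3
D = (0)^2 - 4(1)(3) = 0 - 12 = -12

D = -12 < 0
The equation has no real roots (2 complex conjugate roots).

Discriminant = -12, no real roots (2 complex conjugate roots)


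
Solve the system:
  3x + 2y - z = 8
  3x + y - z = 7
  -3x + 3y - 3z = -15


Using Cramer's rule. Expand each determinant along the first row.
D  = 3*[1*(-3) - (-1)*3] - 2*[3*(-3) - (-1)*(-3)] + (-1)*[3*3 - 1*(-3)]
  = 3*(0) - 2*(-12) + (-1)*(12) = 12
Dx = 8*[1*(-3) - (-1)*3] - 2*[7*(-3) - (-1)*(-15)] + (-1)*[7*3 - 1*(-15)]
  = 8*(0) - 2*(-36) + (-1)*(36) = 36
Dy = 3*[7*(-3) - (-1)*(-15)] - 8*[3*(-3) - (-1)*(-3)] + (-1)*[3*(-15) - 7*(-3)]
  = 3*(-36) - 8*(-12) + (-1)*(-24) = 12
Dz = 3*[1*(-15) - 7*3] - 2*[3*(-15) - 7*(-3)] + 8*[3*3 - 1*(-3)]
  = 3*(-36) - 2*(-24) + 8*(12) = 36
x = Dx/D = 36/12 = 3, y = Dy/D = 12/12 = 1, z = Dz/D = 36/12 = 3
Check eq1: (3)(3) + (2)(1) + (-1)(3) = 8 = 8 ✓
Check eq2: (3)(3) + (1)(1) + (-1)(3) = 7 = 7 ✓
Check eq3: (-3)(3) + (3)(1) + (-3)(3) = -15 = -15 ✓

x = 3, y = 1, z = 3


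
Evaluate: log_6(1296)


We need the exponent such that 6^? = 1296
6^4 = 1296
Therefore log_6(1296) = 4

4


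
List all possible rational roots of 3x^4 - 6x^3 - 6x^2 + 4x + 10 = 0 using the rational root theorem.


Rational root theorem: possible roots are ±p/q where:
  p divides the constant term (10): p ∈ {1, 2, 5, 10}
  q divides the leading coefficient (3): q ∈ {1, 3}

All possible rational roots: -10, -5, -10/3, -2, -5/3, -1, -2/3, -1/3, 1/3, 2/3, 1, 5/3, 2, 10/3, 5, 10

-10, -5, -10/3, -2, -5/3, -1, -2/3, -1/3, 1/3, 2/3, 1, 5/3, 2, 10/3, 5, 10


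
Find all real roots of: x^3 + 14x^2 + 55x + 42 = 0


Let p(x) = x^3 + 14x^2 + 55x + 42. By the rational root theorem (leading coefficient 1), any rational root is an integer divisor of 42: try ±1, ±2, ... in turn.
Test x = 1: value = 112 ≠ 0.
Test x = -1: value = 0 ✓, so (x + 1) is a factor.
Synthetic division by (x + 1): bring down 1; 1(-1) + 14 = 13; 13(-1) + 55 = 42; 42(-1) + 42 = 0 → quotient x^2 + 13x + 42, remainder 0.
Solve the quadratic x^2 + 13x + 42 = 0: discriminant = 13^2 - 4(1)(42) = 169 - 168 = 1.
sqrt(1) = 1, so x = (-13 ± 1)/2: x = -6 or x = -7.

x = -7, x = -6, x = -1


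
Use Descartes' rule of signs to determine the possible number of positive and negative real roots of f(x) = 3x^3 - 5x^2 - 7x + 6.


Descartes' rule of signs:

For positive roots, count sign changes in f(x) = 3x^3 - 5x^2 - 7x + 6:
Signs of coefficients: +, -, -, +
Number of sign changes: 2
Possible positive real roots: 2, 0

For negative roots, examine f(-x) = -3x^3 - 5x^2 + 7x + 6:
Signs of coefficients: -, -, +, +
Number of sign changes: 1
Possible negative real roots: 1

Positive roots: 2 or 0; Negative roots: 1


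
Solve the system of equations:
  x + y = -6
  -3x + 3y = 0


Using Cramer's rule:
Determinant D = (1)(3) - (-3)(1) = 3 + 3 = 6
Dx = (-6)(3) - (0)(1) = -18 - 0 = -18
Dy = (1)(0) - (-3)(-6) = 0 - 18 = -18
x = Dx/D = -18/6 = -3
y = Dy/D = -18/6 = -3

x = -3, y = -3


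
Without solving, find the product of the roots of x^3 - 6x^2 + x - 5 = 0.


By Vieta's formulas for x^3 + bx^2 + cx + d = 0:
  r1 + r2 + r3 = -b/a = 6
  r1*r2 + r1*r3 + r2*r3 = c/a = 1
  r1*r2*r3 = -d/a = 5


Product = 5


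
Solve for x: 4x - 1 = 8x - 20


Starting with: 4x - 1 = 8x - 20
Move all x terms to left: (4 - 8)x = -20 + 1
Simplify: -4x = -19
Divide both sides by -4: x = 19/4

x = 19/4


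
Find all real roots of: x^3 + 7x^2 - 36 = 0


Let p(x) = x^3 + 7x^2 - 36. By the rational root theorem (leading coefficient 1), any rational root is an integer divisor of 36: try ±1, ±2, ... in turn.
Test x = 1: value = -28 ≠ 0.
Test x = -1: value = -30 ≠ 0.
Test x = 2: value = 0 ✓, so (x - 2) is a factor.
Synthetic division by (x - 2): bring down 1; 1(2) + 7 = 9; 9(2) + 0 = 18; 18(2) - 36 = 0 → quotient x^2 + 9x + 18, remainder 0.
Solve the quadratic x^2 + 9x + 18 = 0: discriminant = 9^2 - 4(1)(18) = 81 - 72 = 9.
sqrt(9) = 3, so x = (-9 ± 3)/2: x = -3 or x = -6.

x = -6, x = -3, x = 2


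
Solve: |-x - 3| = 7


An absolute value equation |expr| = 7 gives two cases:
Case 1: -x - 3 = 7
  -x = 10, so x = -10
Case 2: -x - 3 = -7
  -x = -4, so x = 4

x = -10, x = 4


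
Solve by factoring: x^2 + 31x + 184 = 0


We need two numbers that multiply to 184 and add to 31.
Those numbers are 23 and 8 (since 23 * 8 = 184 and 23 + 8 = 31).
So x^2 + 31x + 184 = (x + 23)(x + 8) = 0
Setting each factor to zero: x = -23 or x = -8

x = -23, x = -8


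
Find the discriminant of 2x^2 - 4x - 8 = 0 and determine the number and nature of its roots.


For ax^2 + bx + c = 0, discriminant D = b^2 - 4ac
Here a = 2, b = -4, c = -8
D = (-4)^2 - 4(2)(-8) = 16 + 64 = 80

D = 80 > 0 but not a perfect square
The equation has 2 distinct real irrational roots.

Discriminant = 80, 2 distinct real irrational roots


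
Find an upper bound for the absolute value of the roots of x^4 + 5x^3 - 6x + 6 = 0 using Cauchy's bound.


Cauchy's bound: all roots r satisfy |r| <= 1 + max(|a_i/a_n|) for i = 0,...,n-1
where a_n is the leading coefficient.

Coefficients: [1, 5, 0, -6, 6]
Leading coefficient a_n = 1
Ratios |a_i/a_n|: 5, 0, 6, 6
Maximum ratio: 6
Cauchy's bound: |r| <= 1 + 6 = 7

Upper bound = 7


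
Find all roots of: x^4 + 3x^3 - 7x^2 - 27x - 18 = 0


Let p(x) = x^4 + 3x^3 - 7x^2 - 27x - 18. By the rational root theorem (leading coefficient 1), any rational root is an integer divisor of 18: try ±1, ±2, ... in turn.
Test x = 1: value = -48 ≠ 0.
Test x = -1: value = 0 ✓, so (x + 1) is a factor.
Synthetic division by (x + 1): bring down 1; 1(-1) + 3 = 2; 2(-1) - 7 = -9; (-9)(-1) - 27 = -18; (-18)(-1) - 18 = 0 → quotient x^3 + 2x^2 - 9x - 18, remainder 0.
Continue with the quotient x^3 + 2x^2 - 9x - 18 (candidates must divide 18; re-test x = -1 first in case it repeats).
Test x = -1: value = -8 ≠ 0.
Test x = 2: value = -20 ≠ 0.
Test x = -2: value = 0 ✓, so (x + 2) is a factor.
Synthetic division by (x + 2): bring down 1; 1(-2) + 2 = 0; 0(-2) - 9 = -9; (-9)(-2) - 18 = 0 → quotient x^2 - 9, remainder 0.
Solve the quadratic x^2 - 9 = 0: discriminant = 0^2 - 4(1)(-9) = 0 + 36 = 36.
sqrt(36) = 6, so x = (0 ± 6)/2: x = 3 or x = -3.
Collecting all roots found:

x = -3, x = -2, x = -1, x = 3
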